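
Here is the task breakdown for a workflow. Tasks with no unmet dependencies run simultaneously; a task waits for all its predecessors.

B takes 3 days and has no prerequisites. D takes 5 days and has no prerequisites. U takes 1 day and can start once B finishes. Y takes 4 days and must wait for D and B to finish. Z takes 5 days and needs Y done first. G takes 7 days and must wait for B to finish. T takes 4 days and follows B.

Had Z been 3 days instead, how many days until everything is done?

12

Critical path before the change: D→Y→Z = 5+4+5 = 14 giving 14 days.
Since Z is critical, the -2 change carries straight to that chain (now 12 days).
No other chain overtakes it, so the finish is 12 days.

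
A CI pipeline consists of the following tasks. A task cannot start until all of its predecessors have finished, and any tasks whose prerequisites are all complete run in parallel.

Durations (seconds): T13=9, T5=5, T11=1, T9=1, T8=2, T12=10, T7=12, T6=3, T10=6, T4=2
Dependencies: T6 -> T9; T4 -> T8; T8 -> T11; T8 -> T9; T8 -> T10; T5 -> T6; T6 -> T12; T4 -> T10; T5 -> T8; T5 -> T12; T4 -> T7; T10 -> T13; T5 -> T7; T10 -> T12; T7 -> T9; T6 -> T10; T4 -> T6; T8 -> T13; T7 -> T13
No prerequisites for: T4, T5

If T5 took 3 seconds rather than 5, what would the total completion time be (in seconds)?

As given, the longest chain is T5→T7→T13 = 5+12+9 = 26, so the finish is 26 seconds.
Since T5 is critical, the -2 change carries straight to that chain (now 24 seconds).
That remains the longest chain; total 24 seconds.

24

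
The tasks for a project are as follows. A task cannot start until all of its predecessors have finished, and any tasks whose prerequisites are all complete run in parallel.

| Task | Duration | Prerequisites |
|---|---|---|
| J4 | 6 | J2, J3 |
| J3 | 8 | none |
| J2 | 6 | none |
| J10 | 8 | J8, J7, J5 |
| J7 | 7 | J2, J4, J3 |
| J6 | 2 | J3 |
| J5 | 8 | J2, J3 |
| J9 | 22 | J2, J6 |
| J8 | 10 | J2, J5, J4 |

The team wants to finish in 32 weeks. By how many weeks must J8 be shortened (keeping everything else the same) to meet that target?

Current finish: 34 weeks; target: 32.
J8 is on every critical path, so each week cut from J8 cuts the finish by one (this holds down to a finish of 32).
Need 34 − 32 = 2 weeks off J8 → J8 becomes 8 weeks, finish becomes 32.

2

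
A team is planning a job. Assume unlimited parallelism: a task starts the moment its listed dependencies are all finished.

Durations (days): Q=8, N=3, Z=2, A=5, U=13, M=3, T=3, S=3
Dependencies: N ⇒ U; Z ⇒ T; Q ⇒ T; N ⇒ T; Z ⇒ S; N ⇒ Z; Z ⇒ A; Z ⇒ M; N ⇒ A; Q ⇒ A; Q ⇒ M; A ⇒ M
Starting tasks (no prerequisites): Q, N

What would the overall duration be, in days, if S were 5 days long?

Actual critical path: Q→A→M = 8+5+3 = 16 ⇒ 16 days.
S has 8 days of float (longest path through it is 8).
That remains the longest chain; total 16 days.

16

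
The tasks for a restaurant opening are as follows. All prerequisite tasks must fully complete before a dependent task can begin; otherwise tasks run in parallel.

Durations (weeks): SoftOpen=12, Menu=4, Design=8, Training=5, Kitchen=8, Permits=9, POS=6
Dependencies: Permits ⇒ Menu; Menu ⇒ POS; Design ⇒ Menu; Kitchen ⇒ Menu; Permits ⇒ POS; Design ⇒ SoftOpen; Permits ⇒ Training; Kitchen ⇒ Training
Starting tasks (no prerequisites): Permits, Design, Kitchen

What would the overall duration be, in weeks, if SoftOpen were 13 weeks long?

21

Baseline: Design→SoftOpen = 8+12 = 20 → 20 weeks.
SoftOpen lies on that path, so at 13 weeks the path becomes 21 weeks.
No other chain overtakes it, so the finish is 21 weeks.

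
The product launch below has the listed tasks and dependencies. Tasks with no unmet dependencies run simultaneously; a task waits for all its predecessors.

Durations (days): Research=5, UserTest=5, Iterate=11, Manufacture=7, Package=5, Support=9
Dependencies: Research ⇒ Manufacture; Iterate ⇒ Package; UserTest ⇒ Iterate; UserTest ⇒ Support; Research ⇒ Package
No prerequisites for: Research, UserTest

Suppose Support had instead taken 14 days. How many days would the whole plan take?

21

Critical path before the change: UserTest→Iterate→Package = 5+11+5 = 21 giving 21 days.
Support has 7 days of float (longest path through it is 14).
No other chain overtakes it, so the finish is 21 days.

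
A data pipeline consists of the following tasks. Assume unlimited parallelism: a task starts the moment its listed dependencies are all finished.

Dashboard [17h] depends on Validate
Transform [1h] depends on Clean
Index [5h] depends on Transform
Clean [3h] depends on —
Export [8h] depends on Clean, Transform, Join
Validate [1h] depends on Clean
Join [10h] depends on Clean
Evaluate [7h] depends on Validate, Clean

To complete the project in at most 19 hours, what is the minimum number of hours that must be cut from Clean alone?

Current finish: 21 hours; target: 19.
Clean is on every critical path, so each hour cut from Clean cuts the finish by one (this holds down to a finish of 19).
Need 21 − 19 = 2 hours off Clean → Clean becomes 1 hour, finish becomes 19.

2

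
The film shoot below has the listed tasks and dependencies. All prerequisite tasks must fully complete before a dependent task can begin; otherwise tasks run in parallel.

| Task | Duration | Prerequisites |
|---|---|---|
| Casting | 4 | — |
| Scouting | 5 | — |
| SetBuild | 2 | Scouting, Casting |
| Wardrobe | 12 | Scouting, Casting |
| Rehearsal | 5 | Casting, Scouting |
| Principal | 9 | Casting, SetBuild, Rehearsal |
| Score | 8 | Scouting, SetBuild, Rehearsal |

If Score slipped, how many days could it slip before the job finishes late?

1

Scouting→Rehearsal→Principal = 5+5+9 = 19 sets the makespan at 19 days.
Score finishes as early as 18 and must finish by 19.
Float = 19 − 18 = 1.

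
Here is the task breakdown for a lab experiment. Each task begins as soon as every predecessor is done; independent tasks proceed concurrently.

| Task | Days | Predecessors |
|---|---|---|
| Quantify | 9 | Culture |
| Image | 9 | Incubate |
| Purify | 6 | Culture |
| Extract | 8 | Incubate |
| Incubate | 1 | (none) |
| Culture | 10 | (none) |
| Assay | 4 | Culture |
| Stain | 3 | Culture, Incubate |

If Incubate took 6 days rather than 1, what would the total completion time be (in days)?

As given, the longest chain is Culture→Quantify = 10+9 = 19, so the finish is 19 days.
Incubate has 9 days of float (longest path through it is 10).
The critical path is still Culture→Quantify; finish is now 19 days.

19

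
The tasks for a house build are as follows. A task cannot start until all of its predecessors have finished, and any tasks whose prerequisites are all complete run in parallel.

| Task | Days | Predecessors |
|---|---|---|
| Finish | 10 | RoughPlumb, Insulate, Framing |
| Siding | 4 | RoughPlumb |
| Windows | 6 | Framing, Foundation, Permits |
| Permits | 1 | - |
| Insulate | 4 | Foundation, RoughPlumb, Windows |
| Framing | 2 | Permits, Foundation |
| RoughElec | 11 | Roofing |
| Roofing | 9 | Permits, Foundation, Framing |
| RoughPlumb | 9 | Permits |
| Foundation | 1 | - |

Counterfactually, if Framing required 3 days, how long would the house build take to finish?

Critical path before the change: Permits→RoughPlumb→Insulate→Finish = 1+9+4+10 = 24 giving 24 days.
Framing has 1 day of float (longest path through it is 23).
New critical path: Permits→Framing→Roofing→RoughElec = 1+3+9+11 = 24 ⇒ 24 days.

24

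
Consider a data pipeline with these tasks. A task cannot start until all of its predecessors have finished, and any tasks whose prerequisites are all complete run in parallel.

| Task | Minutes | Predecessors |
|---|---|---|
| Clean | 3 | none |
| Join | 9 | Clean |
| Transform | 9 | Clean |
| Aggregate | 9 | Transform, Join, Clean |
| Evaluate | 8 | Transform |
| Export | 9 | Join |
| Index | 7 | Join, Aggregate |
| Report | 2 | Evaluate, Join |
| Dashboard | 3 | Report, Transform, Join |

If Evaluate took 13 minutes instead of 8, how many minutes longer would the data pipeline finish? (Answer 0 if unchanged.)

Actual critical path: Clean→Join→Aggregate→Index = 3+9+9+7 = 28 ⇒ 28 minutes.
Evaluate has 3 minutes of float (longest path through it is 25).
The binding chain switches to Clean→Transform→Evaluate→Report→Dashboard = 3+9+13+2+3 = 30; finish 30 minutes.
Change in finish: 30 − 28 = +2 minutes.

2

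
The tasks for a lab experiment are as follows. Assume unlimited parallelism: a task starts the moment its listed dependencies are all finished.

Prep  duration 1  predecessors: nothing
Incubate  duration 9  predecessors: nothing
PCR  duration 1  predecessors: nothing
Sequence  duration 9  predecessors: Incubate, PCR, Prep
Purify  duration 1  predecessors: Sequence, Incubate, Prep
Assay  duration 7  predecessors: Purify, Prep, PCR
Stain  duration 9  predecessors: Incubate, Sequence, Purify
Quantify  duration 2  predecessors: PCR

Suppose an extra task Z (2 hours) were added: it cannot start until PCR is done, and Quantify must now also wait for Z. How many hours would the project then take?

28

Originally the project takes 28 hours.
With Z inserted, Quantify now waits for max(PCR, Z).
New critical path: Incubate→Sequence→Purify→Stain = 9+9+1+9 = 28 ⇒ 28 hours.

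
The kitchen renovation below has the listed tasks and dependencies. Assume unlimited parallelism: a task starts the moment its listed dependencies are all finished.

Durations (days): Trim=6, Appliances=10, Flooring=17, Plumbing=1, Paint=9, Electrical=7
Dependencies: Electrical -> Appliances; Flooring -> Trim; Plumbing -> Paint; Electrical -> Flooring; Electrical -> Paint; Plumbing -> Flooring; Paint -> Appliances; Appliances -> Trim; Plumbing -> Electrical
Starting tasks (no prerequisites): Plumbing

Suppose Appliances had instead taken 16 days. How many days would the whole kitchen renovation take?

39

The binding path is Plumbing→Electrical→Paint→Appliances→Trim = 1+7+9+10+6 = 33; finish at 33 days.
Appliances is on the critical path; changing it to 16 makes that path 39 days.
That remains the longest chain; total 39 days.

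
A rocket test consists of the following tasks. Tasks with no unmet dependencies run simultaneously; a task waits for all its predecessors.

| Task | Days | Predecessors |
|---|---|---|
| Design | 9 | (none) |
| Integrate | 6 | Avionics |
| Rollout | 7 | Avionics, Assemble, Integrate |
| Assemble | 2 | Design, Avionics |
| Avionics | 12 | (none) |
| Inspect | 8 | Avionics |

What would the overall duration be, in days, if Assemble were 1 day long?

Baseline: Avionics→Integrate→Rollout = 12+6+7 = 25 → 25 days.
Assemble has 4 days of float (longest path through it is 21).
The critical path is still Avionics→Integrate→Rollout; finish is now 25 days.

25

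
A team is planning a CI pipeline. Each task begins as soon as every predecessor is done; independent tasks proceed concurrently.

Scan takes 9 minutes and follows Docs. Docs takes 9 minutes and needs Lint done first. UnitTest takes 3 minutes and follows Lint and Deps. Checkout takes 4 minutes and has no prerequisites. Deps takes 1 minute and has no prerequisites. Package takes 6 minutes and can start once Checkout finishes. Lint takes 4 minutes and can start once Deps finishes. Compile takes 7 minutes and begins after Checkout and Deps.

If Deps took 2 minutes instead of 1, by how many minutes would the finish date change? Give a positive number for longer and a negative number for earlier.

Actual critical path: Deps→Lint→Docs→Scan = 1+4+9+9 = 23 ⇒ 23 minutes.
Deps is on the critical path; changing it to 2 makes that path 24 minutes.
The critical path is still Deps→Lint→Docs→Scan; finish is now 24 minutes.
Change in finish: 24 − 23 = +1 minutes.

1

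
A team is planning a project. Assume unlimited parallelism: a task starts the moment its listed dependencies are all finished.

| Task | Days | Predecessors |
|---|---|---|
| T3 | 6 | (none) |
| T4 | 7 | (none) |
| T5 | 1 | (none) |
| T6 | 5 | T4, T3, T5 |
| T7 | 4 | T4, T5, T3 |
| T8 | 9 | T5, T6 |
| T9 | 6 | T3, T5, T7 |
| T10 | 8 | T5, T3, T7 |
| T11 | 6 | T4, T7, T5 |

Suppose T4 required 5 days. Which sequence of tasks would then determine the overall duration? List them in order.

T3, T6, T8

The binding path is T4→T6→T8 = 7+5+9 = 21; finish at 21 days.
Since T4 is critical, the -2 change carries straight to that chain (now 19 days).
The binding chain switches to T3→T6→T8 = 6+5+9 = 20; finish 20 days.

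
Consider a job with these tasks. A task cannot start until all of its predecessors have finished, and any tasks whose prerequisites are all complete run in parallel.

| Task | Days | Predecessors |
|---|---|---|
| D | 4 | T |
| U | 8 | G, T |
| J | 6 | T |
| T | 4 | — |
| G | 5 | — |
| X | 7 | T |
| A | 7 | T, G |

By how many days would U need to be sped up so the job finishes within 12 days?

Current finish: 13 days; target: 12.
U is on every critical path, so each day cut from U cuts the finish by one (this holds down to a finish of 12).
Need 13 − 12 = 1 day off U → U becomes 7 days, finish becomes 12.

1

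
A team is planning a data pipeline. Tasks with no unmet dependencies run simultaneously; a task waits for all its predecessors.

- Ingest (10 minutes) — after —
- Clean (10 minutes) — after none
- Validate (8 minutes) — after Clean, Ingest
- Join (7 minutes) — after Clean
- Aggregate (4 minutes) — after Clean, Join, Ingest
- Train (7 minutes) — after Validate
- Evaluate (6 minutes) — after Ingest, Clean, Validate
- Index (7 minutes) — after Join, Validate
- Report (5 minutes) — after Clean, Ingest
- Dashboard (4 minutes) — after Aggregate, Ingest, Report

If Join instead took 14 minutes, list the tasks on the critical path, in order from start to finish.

The binding path is Clean→Join→Aggregate→Dashboard = 10+7+4+4 = 25; finish at 25 minutes.
Join is on the critical path; changing it to 14 makes that path 32 minutes.
That remains the longest chain; total 32 minutes.

Clean, Join, Aggregate, Dashboard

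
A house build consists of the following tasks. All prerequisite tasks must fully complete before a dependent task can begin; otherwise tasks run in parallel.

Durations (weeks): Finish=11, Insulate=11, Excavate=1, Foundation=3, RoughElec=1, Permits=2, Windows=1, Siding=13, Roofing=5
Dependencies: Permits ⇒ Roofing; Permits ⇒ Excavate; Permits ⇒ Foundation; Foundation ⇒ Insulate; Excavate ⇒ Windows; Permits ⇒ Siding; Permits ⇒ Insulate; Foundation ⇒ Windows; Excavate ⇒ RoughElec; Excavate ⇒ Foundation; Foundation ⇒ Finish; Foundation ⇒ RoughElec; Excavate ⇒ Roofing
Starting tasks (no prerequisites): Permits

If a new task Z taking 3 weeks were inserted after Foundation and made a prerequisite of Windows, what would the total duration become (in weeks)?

Originally the project takes 17 weeks.
With Z inserted, Windows now waits for max(Excavate, Foundation, Z).
New critical path: Permits→Excavate→Foundation→Insulate = 2+1+3+11 = 17 ⇒ 17 weeks.

17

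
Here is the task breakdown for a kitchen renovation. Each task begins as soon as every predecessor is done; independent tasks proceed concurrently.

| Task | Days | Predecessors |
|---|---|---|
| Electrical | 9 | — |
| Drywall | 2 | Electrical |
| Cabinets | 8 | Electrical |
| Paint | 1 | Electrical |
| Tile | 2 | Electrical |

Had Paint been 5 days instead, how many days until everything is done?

Critical path before the change: Electrical→Cabinets = 9+8 = 17 giving 17 days.
Paint is off the critical path — its longest chain is 10 days, giving 7 of slack.
That remains the longest chain; total 17 days.

17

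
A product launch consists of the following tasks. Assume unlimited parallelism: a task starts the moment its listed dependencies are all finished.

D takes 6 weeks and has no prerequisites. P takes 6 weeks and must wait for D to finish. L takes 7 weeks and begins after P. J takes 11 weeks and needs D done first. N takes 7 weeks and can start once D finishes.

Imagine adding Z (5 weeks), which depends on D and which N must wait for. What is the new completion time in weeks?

19

Originally the product launch takes 19 weeks.
With Z inserted, N now waits for max(D, Z).
New critical path: D→P→L = 6+6+7 = 19 ⇒ 19 weeks.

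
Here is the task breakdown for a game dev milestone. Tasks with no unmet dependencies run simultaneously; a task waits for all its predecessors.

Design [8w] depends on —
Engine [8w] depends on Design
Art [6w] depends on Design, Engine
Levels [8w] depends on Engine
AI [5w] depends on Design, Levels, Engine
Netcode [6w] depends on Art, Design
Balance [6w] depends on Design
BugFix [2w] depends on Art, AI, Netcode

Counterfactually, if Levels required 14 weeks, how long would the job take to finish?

The binding path is Design→Engine→Levels→AI→BugFix = 8+8+8+5+2 = 31; finish at 31 weeks.
Since Levels is critical, the +6 change carries straight to that chain (now 37 weeks).
The critical path is still Design→Engine→Levels→AI→BugFix; finish is now 37 weeks.

37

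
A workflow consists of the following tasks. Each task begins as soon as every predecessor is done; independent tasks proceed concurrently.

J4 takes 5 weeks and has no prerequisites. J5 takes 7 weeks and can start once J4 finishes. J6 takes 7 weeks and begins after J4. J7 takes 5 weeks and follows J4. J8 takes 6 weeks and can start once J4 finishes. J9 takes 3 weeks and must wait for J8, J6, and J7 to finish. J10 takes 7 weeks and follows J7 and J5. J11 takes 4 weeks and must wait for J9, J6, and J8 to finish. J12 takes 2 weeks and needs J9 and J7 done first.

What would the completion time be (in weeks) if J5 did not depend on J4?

19

With the dependency in place, J4→J5→J10 = 5+7+7 = 19 sets the finish at 19 weeks.
Without J4→J5, J5's earliest start moves from 5 to 0.
After: J4→J6→J9→J11 = 5+7+3+4 = 19 → 19 weeks.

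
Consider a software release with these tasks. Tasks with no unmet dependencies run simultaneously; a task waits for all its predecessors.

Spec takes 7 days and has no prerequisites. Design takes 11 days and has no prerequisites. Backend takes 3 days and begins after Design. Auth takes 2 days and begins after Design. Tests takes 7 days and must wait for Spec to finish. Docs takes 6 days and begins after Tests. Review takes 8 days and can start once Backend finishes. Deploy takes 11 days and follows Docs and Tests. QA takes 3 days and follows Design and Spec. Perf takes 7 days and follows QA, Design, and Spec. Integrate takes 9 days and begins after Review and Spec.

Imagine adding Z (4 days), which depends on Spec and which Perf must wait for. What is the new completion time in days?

31

Originally the job takes 31 days.
With Z inserted, Perf now waits for max(QA, Design, Spec, Z).
New critical path: Spec→Tests→Docs→Deploy = 7+7+6+11 = 31 ⇒ 31 days.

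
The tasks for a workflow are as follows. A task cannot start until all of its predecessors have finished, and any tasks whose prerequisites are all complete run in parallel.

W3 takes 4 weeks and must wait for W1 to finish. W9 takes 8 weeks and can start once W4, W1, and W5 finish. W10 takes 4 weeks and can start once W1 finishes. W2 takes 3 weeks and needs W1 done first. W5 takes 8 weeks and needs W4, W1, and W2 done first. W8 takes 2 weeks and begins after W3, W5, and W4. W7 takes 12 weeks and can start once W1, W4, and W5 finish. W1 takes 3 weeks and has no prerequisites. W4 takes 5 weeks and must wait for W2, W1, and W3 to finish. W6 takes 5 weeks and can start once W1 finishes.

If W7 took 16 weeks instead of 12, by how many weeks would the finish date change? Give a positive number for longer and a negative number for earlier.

4

Critical path before the change: W1→W3→W4→W5→W7 = 3+4+5+8+12 = 32 giving 32 weeks.
Since W7 is critical, the +4 change carries straight to that chain (now 36 weeks).
No other chain overtakes it, so the finish is 36 weeks.
Change in finish: 36 − 32 = +4 weeks.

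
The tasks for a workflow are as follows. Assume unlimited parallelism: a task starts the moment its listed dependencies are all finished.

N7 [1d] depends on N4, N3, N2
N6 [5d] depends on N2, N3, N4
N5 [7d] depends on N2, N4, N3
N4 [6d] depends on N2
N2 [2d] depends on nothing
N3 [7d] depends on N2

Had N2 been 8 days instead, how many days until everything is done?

22

Actual critical path: N2→N3→N5 = 2+7+7 = 16 ⇒ 16 days.
Since N2 is critical, the +6 change carries straight to that chain (now 22 days).
No other chain overtakes it, so the finish is 22 days.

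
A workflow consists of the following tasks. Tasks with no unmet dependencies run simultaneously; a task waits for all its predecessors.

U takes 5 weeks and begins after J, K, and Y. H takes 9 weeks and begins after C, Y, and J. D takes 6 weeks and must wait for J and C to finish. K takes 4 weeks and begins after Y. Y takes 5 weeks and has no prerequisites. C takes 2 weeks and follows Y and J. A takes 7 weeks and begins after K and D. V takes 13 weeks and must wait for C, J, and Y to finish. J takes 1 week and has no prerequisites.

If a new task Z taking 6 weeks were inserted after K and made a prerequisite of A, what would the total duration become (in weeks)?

Originally the plan takes 20 weeks.
With Z inserted, A now waits for max(K, D, Z).
New critical path: Y→K→Z→A = 5+4+6+7 = 22 ⇒ 22 weeks.

22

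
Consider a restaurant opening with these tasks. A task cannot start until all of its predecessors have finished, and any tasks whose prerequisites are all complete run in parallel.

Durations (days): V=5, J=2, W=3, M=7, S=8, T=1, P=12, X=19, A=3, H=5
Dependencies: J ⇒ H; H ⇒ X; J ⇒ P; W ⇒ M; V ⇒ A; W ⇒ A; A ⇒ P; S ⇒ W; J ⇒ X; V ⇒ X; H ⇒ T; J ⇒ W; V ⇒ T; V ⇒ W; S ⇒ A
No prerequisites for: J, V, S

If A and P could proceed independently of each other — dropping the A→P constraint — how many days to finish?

26

Original critical path: J→H→X = 2+5+19 = 26 ⇒ 26 days.
Without A→P, P's earliest start moves from 14 to 2.
After: J→H→X = 2+5+19 = 26 → 26 days.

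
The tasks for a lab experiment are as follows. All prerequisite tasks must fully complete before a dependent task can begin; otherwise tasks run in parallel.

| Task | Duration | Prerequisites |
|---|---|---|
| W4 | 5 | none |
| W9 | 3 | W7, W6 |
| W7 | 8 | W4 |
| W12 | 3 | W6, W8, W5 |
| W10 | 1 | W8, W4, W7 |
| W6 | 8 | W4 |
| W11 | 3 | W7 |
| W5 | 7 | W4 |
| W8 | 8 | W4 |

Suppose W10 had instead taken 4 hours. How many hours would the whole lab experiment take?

17

Baseline: W4→W6→W9 = 5+8+3 = 16 → 16 hours.
W10 is off the critical path — its longest chain is 14 hours, giving 2 of slack.
The binding chain switches to W4→W7→W10 = 5+8+4 = 17; finish 17 hours.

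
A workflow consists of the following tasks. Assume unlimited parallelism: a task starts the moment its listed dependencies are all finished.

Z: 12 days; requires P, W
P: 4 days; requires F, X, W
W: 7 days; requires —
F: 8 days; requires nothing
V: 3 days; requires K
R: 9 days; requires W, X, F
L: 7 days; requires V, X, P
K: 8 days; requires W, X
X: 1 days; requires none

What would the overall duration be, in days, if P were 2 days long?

25

Baseline: W→K→V→L = 7+8+3+7 = 25 → 25 days.
The longest path through P is only 24 days, so P has float 1.
No other chain overtakes it, so the finish is 25 days.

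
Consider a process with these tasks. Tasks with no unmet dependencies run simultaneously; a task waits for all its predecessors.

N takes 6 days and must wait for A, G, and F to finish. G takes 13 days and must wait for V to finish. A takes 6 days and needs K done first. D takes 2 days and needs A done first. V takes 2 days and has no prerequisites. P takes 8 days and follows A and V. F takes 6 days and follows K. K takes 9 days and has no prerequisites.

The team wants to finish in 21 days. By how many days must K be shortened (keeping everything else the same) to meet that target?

Current finish: 23 days; target: 21.
K is on every critical path, so each day cut from K cuts the finish by one (this holds down to a finish of 21).
Need 23 − 21 = 2 days off K → K becomes 7 days, finish becomes 21.

2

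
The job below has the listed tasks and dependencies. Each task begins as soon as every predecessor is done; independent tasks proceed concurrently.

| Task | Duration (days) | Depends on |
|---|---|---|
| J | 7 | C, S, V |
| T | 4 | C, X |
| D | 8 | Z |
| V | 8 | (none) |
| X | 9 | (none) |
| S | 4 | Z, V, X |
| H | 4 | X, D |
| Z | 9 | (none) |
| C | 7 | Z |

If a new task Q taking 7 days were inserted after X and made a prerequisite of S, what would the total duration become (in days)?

27

Originally the plan takes 23 days.
With Q inserted, S now waits for max(Z, V, X, Q).
New critical path: X→Q→S→J = 9+7+4+7 = 27 ⇒ 27 days.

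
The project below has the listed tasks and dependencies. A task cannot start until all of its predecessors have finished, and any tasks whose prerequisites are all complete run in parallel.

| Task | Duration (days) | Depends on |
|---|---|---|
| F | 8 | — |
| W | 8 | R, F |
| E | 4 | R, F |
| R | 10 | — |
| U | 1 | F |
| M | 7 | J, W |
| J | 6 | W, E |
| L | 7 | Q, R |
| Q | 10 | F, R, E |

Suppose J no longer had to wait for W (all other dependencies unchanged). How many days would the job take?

Original critical path: R→W→J→M = 10+8+6+7 = 31 ⇒ 31 days.
Without W→J, J's earliest start moves from 18 to 14.
The longest chain is now R→E→Q→L = 10+4+10+7 = 31, so the job takes 31 days.

31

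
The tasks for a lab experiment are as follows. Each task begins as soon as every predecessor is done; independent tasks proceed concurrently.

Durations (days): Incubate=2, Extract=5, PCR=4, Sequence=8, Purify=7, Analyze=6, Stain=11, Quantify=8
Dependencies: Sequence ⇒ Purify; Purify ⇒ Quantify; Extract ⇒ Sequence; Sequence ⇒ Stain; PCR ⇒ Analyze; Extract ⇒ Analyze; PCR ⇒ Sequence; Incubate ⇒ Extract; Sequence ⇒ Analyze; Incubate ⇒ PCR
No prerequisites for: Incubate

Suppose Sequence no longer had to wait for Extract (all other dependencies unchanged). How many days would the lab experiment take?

Original critical path: Incubate→Extract→Sequence→Purify→Quantify = 2+5+8+7+8 = 30 ⇒ 30 days.
Without Extract→Sequence, Sequence's earliest start moves from 7 to 6.
The longest chain is now Incubate→PCR→Sequence→Purify→Quantify = 2+4+8+7+8 = 29, so the lab experiment takes 29 days.

29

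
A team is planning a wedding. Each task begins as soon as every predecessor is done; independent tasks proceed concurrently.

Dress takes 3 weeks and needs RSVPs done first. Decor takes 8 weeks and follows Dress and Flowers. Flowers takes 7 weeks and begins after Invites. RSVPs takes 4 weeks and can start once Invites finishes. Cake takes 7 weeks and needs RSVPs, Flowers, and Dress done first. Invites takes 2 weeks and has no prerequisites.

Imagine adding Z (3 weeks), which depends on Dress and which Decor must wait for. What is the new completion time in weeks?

20

Originally the project takes 17 weeks.
With Z inserted, Decor now waits for max(Dress, Flowers, Z).
New critical path: Invites→RSVPs→Dress→Z→Decor = 2+4+3+3+8 = 20 ⇒ 20 weeks.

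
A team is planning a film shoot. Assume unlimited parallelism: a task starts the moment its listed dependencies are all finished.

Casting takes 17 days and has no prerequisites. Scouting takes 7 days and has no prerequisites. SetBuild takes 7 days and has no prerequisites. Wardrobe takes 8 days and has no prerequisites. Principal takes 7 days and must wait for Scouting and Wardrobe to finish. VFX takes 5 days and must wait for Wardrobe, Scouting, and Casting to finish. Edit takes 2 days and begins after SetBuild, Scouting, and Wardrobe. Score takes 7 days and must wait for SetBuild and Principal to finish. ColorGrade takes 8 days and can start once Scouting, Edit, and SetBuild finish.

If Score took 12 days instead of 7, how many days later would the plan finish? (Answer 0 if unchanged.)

5

As given, the longest chain is Wardrobe→Principal→Score = 8+7+7 = 22, so the finish is 22 days.
Score lies on that path, so at 12 days the path becomes 27 days.
The critical path is still Wardrobe→Principal→Score; finish is now 27 days.
Change in finish: 27 − 22 = +5 days.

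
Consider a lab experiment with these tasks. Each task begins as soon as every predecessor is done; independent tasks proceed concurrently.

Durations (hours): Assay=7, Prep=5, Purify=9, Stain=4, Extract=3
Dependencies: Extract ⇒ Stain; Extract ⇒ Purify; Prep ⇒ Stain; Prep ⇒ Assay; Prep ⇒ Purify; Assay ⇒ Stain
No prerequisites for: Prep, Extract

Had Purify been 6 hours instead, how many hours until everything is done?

16

As given, the longest chain is Prep→Assay→Stain = 5+7+4 = 16, so the finish is 16 hours.
Purify has 2 hours of float (longest path through it is 14).
The critical path is still Prep→Assay→Stain; finish is now 16 hours.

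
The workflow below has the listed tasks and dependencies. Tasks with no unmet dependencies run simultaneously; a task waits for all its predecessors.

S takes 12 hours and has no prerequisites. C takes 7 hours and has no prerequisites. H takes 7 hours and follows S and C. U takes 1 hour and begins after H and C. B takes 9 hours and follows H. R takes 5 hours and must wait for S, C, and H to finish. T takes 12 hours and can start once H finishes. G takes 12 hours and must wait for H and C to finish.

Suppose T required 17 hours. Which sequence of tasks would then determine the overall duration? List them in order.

The binding path is S→H→T = 12+7+12 = 31; finish at 31 hours.
T is on the critical path; changing it to 17 makes that path 36 hours.
That remains the longest chain; total 36 hours.

S, H, T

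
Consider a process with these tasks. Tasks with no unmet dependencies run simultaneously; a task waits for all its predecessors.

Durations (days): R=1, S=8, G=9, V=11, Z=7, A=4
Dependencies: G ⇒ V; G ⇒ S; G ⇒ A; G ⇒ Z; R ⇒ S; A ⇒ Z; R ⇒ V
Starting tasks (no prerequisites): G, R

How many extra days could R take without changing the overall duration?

The longest chain is G→A→Z = 9+4+7 = 20; overall finish 20 days.
R finishes as early as 1 and must finish by 9.
So R can slip 9 − 1 = 8 days.

8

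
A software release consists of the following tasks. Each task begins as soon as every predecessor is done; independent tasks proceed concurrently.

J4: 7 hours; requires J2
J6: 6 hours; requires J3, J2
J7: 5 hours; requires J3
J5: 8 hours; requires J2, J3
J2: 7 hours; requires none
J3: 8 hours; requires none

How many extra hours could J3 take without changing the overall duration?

0

Critical path: J3→J5 = 8+8 = 16, so the finish is 16 hours.
The longest chain containing J3 totals 16 hours.
Float = 16 − 16 = 0.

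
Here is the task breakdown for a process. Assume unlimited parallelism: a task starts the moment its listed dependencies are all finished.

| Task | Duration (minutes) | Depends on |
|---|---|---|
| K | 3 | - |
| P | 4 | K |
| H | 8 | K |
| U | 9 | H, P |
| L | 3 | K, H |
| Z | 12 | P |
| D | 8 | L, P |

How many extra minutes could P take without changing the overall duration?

3

The longest chain is K→H→L→D = 3+8+3+8 = 22; overall finish 22 minutes.
Longest path through P: 19 minutes (earliest finish 7, latest finish 10).
So P can slip 10 − 7 = 3 minutes.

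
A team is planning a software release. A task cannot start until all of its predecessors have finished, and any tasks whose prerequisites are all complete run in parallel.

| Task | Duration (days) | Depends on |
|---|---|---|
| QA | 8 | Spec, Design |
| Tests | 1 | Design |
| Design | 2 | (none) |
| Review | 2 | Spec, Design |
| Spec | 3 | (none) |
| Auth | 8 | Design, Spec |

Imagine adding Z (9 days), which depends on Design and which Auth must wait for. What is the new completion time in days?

19

Originally the project takes 11 days.
With Z inserted, Auth now waits for max(Design, Spec, Z).
New critical path: Design→Z→Auth = 2+9+8 = 19 ⇒ 19 days.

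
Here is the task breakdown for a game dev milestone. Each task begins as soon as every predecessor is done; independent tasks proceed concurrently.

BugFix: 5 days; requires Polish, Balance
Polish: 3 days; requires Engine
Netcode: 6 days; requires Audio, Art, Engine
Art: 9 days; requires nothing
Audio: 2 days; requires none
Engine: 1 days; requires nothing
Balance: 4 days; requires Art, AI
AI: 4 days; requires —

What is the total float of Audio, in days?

10

The longest chain is Art→Balance→BugFix = 9+4+5 = 18; overall finish 18 days.
Audio finishes as early as 2 and must finish by 12.
Float = 18 − 8 = 10.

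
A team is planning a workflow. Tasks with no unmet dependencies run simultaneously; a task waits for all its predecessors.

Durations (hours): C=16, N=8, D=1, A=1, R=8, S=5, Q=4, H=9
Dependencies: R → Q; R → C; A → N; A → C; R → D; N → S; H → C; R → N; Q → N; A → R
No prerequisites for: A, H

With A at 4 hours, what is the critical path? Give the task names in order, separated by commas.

A, R, Q, N, S

Baseline: A→R→Q→N→S = 1+8+4+8+5 = 26 → 26 hours.
A is on the critical path; changing it to 4 makes that path 29 hours.
The critical path is still A→R→Q→N→S; finish is now 29 hours.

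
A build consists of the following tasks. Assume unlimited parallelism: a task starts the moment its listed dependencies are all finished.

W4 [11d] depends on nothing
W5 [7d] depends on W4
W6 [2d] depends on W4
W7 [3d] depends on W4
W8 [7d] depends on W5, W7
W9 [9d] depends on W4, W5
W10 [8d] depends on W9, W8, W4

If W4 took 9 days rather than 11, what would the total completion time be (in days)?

33

Critical path before the change: W4→W5→W9→W10 = 11+7+9+8 = 35 giving 35 days.
W4 lies on that path, so at 9 days the path becomes 33 days.
That remains the longest chain; total 33 days.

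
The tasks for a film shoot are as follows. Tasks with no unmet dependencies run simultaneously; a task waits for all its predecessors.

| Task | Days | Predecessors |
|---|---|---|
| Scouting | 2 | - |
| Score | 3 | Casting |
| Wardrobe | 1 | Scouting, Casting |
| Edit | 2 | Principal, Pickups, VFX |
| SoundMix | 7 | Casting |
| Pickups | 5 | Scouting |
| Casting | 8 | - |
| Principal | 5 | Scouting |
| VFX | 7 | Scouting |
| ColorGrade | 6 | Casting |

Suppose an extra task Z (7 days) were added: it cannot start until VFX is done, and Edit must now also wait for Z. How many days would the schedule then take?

18

Originally the schedule takes 15 days.
With Z inserted, Edit now waits for max(Principal, Pickups, VFX, Z).
New critical path: Scouting→VFX→Z→Edit = 2+7+7+2 = 18 ⇒ 18 days.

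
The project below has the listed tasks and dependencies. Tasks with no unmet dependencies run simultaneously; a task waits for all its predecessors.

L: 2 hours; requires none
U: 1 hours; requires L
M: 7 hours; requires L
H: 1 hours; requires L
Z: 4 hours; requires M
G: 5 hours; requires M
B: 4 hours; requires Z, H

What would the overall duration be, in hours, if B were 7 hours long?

20

Actual critical path: L→M→Z→B = 2+7+4+4 = 17 ⇒ 17 hours.
Since B is critical, the +3 change carries straight to that chain (now 20 hours).
That remains the longest chain; total 20 hours.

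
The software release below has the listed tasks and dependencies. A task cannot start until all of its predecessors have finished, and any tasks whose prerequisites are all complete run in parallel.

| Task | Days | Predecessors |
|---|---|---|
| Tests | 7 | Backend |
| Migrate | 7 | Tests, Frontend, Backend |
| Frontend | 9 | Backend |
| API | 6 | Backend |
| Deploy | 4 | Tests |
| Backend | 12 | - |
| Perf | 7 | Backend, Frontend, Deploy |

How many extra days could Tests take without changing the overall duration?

0

The longest chain is Backend→Tests→Deploy→Perf = 12+7+4+7 = 30; overall finish 30 days.
The longest chain containing Tests totals 30 days.
Slack of Tests = 12 − 12 = 0 days.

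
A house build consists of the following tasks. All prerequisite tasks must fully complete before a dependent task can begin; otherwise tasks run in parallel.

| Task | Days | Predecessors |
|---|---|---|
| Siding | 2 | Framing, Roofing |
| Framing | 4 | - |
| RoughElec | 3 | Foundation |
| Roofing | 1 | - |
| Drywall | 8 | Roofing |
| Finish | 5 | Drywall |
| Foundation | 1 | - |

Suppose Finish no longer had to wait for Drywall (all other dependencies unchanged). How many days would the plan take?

Original critical path: Roofing→Drywall→Finish = 1+8+5 = 14 ⇒ 14 days.
Without Drywall→Finish, Finish's earliest start moves from 9 to 0.
The longest chain is now Roofing→Drywall = 1+8 = 9, so the plan takes 9 days.

9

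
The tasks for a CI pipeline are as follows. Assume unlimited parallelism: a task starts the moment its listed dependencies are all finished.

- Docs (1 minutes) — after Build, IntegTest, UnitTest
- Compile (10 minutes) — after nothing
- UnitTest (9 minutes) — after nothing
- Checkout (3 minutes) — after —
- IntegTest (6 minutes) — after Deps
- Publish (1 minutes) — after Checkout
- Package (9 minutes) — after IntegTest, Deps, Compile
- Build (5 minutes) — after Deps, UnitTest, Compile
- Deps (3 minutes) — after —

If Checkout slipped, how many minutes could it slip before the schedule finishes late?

The longest chain is Compile→Package = 10+9 = 19; overall finish 19 minutes.
Checkout finishes as early as 3 and must finish by 18.
So Checkout can slip 18 − 3 = 15 minutes.

15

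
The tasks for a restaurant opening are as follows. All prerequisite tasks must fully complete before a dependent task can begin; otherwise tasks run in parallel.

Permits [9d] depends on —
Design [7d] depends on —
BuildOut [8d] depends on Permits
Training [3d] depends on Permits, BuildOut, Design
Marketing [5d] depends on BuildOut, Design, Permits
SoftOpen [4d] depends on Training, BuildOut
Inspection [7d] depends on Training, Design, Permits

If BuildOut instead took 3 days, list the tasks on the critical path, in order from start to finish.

The binding path is Permits→BuildOut→Training→Inspection = 9+8+3+7 = 27; finish at 27 days.
BuildOut is on the critical path; changing it to 3 makes that path 22 days.
The critical path is still Permits→BuildOut→Training→Inspection; finish is now 22 days.

Permits, BuildOut, Training, Inspection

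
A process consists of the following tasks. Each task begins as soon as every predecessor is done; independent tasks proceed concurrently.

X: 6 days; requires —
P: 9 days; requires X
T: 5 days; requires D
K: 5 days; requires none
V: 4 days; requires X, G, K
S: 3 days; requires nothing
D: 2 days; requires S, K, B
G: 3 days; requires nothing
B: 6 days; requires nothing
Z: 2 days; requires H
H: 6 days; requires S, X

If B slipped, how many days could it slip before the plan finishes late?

The longest chain is X→P = 6+9 = 15; overall finish 15 days.
B finishes as early as 6 and must finish by 8.
So B can slip 8 − 6 = 2 days.

2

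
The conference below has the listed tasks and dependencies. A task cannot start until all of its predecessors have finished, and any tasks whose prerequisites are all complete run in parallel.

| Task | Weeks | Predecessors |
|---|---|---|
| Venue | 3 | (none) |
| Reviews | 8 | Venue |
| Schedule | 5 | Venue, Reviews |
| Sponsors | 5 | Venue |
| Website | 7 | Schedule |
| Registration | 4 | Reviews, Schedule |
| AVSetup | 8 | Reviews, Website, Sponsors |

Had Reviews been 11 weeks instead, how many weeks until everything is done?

Actual critical path: Venue→Reviews→Schedule→Website→AVSetup = 3+8+5+7+8 = 31 ⇒ 31 weeks.
Since Reviews is critical, the +3 change carries straight to that chain (now 34 weeks).
No other chain overtakes it, so the finish is 34 weeks.

34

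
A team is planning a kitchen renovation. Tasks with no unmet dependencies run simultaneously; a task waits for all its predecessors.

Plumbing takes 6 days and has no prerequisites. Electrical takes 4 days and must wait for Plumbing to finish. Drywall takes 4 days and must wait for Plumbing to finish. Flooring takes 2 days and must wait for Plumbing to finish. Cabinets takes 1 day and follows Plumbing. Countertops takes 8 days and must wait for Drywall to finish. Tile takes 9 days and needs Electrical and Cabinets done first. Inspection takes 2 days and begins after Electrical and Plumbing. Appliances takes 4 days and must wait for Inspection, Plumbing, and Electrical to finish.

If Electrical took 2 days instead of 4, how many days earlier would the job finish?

1

Actual critical path: Plumbing→Electrical→Tile = 6+4+9 = 19 ⇒ 19 days.
Since Electrical is critical, the -2 change carries straight to that chain (now 17 days).
The binding chain switches to Plumbing→Drywall→Countertops = 6+4+8 = 18; finish 18 days.
Change in finish: 18 − 19 = -1 days.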